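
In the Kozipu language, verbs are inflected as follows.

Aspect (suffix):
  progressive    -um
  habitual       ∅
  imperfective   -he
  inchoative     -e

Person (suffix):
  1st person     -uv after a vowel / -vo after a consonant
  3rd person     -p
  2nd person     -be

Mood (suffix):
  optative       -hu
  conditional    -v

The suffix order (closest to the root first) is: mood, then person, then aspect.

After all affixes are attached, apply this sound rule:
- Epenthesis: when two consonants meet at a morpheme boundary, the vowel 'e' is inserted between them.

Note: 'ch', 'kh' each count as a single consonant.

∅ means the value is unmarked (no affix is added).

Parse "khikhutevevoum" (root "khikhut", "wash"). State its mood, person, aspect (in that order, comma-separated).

conditional, 1st person, progressive

Segment: khikhut-v-vo-um.
mood: -v → conditional.
person: -uv/vo → 1st person.
aspect: -um → progressive.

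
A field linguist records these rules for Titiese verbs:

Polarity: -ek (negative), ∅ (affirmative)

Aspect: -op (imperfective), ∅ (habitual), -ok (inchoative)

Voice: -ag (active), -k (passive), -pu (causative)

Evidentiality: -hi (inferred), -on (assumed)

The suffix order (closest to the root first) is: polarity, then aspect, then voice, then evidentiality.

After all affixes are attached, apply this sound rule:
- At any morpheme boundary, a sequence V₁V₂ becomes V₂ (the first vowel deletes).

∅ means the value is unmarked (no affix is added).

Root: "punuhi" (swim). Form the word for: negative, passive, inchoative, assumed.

Attach polarity negative -ek → punuhiek.
Attach aspect inchoative -ok → punuhiekok.
Attach voice passive -k → punuhiekokk.
Attach evidentiality assumed -on → punuhiekokkon.
Apply vowel deletion: punuhiekokkon → punuhekokkon.

punuhekokkon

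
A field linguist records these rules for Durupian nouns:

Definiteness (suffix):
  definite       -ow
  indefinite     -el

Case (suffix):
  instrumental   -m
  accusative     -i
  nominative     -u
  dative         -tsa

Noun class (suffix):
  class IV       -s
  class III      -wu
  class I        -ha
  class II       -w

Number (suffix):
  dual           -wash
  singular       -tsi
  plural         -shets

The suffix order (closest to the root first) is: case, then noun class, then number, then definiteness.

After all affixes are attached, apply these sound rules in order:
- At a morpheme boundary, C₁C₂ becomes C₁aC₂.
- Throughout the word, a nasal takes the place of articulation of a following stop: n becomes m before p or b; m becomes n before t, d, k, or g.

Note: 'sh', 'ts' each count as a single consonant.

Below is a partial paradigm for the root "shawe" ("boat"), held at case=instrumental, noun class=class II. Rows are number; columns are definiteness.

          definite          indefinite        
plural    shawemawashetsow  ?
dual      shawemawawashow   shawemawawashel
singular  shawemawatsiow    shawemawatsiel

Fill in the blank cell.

shawemawashetsel

Attach case instrumental -m → shawem.
Attach noun class class II -w → shawemw.
Attach number plural -shets → shawemwshets.
Attach definiteness indefinite -el → shawemwshetsel.
Apply epenthesis: shawemwshetsel → shawemawashetsel.
Nasal assimilation: no change.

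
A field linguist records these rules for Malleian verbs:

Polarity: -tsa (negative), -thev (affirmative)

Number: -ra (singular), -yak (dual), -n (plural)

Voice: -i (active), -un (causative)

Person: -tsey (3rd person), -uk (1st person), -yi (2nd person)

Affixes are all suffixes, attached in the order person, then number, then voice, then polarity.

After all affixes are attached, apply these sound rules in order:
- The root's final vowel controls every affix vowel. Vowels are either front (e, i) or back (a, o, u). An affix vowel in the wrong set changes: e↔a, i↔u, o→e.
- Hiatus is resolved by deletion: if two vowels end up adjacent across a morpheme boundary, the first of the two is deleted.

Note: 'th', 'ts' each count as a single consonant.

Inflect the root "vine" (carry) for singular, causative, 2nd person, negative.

Attach person 2nd person -yi → vineyi.
Attach number singular -ra → vineyira.
Attach voice causative -un → vineyiraun.
Attach polarity negative -tsa → vineyirauntsa.
Apply vowel harmony: vineyirauntsa → vineyireintse.
Apply vowel deletion: vineyireintse → vineyirintse.

vineyirintse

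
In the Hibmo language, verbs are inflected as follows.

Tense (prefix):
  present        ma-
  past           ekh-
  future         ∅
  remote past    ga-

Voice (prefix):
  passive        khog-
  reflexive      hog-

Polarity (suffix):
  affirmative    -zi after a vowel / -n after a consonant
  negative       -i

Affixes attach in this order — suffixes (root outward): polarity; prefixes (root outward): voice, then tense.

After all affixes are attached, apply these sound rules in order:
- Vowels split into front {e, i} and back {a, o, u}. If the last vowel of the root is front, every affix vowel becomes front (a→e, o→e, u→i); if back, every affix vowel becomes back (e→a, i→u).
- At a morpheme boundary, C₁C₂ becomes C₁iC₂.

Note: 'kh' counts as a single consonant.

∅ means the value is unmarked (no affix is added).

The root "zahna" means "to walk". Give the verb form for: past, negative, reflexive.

akhihogizahnau

Attach polarity negative -i → zahnai.
Attach voice reflexive hog- → hogzahnai.
Attach tense past ekh- → ekhhogzahnai.
Apply vowel harmony: ekhhogzahnai → akhhogzahnau.
Apply epenthesis: akhhogzahnau → akhihogizahnau.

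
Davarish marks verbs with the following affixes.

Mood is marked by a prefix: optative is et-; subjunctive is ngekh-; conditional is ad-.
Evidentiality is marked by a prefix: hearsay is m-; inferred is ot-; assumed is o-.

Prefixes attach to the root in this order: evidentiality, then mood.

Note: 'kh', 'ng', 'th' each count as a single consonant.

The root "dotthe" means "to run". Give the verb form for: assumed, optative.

etodotthe

Attach evidentiality assumed o- → odotthe.
Attach mood optative et- → etodotthe.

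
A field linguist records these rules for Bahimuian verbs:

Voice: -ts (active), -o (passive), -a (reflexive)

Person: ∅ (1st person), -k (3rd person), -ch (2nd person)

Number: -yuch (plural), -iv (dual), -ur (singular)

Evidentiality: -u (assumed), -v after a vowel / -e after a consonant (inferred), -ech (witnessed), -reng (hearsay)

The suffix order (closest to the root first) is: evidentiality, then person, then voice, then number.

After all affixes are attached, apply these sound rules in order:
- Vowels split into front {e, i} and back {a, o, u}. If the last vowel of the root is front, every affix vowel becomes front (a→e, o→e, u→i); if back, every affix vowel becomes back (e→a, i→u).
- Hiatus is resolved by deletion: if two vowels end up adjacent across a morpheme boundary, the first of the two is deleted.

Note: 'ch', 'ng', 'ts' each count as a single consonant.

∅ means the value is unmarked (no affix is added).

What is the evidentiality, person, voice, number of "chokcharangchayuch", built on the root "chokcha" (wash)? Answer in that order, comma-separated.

hearsay, 2nd person, reflexive, plural

Segment: chokcha-reng-ch-a-yuch.
evidentiality: -reng → hearsay.
person: -ch → 2nd person.
voice: -a → reflexive.
number: -yuch → plural.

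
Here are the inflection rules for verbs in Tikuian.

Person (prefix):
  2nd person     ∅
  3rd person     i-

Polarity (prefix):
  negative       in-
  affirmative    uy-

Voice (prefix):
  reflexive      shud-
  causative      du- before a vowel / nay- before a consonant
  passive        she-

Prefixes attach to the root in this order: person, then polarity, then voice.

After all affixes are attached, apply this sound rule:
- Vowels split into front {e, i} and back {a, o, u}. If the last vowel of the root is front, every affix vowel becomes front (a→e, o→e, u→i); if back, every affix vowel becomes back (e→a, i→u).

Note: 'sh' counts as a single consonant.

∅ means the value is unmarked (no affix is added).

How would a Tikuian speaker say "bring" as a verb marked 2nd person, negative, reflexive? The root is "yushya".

person = 2nd person: zero marking, form stays yushya.
Attach polarity negative in- → inyushya.
Attach voice reflexive shud- → shudinyushya.
Apply vowel harmony: shudinyushya → shudunyushya.

shudunyushya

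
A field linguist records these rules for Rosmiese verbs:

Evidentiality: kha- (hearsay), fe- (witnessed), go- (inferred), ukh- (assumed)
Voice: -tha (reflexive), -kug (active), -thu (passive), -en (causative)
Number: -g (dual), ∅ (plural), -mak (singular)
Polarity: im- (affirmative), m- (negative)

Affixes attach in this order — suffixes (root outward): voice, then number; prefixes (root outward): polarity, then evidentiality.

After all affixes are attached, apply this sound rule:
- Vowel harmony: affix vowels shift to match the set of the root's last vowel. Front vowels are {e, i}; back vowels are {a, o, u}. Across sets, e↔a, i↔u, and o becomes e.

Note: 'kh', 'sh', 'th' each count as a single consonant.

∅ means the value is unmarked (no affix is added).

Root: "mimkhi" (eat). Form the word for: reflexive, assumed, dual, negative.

Attach polarity negative m- → mmimkhi.
Attach voice reflexive -tha → mmimkhitha.
Attach number dual -g → mmimkhithag.
Attach evidentiality assumed ukh- → ukhmmimkhithag.
Apply vowel harmony: ukhmmimkhithag → ikhmmimkhitheg.

ikhmmimkhitheg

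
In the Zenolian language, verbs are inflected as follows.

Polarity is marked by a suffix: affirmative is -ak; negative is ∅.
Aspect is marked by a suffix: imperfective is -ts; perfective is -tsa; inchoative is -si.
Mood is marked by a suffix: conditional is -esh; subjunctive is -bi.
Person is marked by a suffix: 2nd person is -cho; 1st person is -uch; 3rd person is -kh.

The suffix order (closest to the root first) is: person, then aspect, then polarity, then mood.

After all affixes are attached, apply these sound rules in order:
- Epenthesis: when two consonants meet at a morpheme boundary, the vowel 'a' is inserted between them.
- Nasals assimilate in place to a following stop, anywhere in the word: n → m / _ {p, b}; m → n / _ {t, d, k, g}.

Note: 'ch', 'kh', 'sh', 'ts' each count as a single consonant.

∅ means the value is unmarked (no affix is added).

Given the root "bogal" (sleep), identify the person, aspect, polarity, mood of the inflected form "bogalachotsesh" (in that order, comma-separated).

Segment: bogal-cho-ts-esh.
person: -cho → 2nd person.
aspect: -ts → imperfective.
polarity: ∅ → negative.
mood: -esh → conditional.

2nd person, imperfective, negative, conditional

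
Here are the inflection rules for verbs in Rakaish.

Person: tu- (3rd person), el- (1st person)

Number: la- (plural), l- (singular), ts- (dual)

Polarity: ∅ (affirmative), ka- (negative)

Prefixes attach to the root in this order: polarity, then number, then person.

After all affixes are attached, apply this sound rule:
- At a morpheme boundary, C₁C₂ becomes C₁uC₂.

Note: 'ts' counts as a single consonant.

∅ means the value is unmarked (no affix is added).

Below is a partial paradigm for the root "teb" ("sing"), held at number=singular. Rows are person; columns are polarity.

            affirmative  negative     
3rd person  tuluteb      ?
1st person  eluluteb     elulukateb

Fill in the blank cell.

Attach polarity negative ka- → kateb.
Attach number singular l- → lkateb.
Attach person 3rd person tu- → tulkateb.
Apply epenthesis: tulkateb → tulukateb.

tulukateb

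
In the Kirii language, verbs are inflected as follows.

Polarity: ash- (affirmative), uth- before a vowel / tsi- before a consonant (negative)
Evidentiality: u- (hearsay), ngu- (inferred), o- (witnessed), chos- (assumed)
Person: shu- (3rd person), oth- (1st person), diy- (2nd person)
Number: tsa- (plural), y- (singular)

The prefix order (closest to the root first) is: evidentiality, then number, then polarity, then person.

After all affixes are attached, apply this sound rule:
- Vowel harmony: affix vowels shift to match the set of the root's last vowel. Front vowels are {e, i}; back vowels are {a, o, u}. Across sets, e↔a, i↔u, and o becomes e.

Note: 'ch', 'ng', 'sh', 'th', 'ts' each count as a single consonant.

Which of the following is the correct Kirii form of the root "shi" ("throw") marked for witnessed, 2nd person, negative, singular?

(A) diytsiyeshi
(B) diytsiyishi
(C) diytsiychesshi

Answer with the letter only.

Attach evidentiality witnessed o- → oshi.
Attach number singular y- → yoshi.
Attach polarity negative tsi- (before consonant 'y') → tsiyoshi.
Attach person 2nd person diy- → diytsiyoshi.
Apply vowel harmony: diytsiyoshi → diytsiyeshi.
So the correct form is diytsiyeshi, option (A).
(C) diytsiychesshi is wrong: it uses assumed instead of witnessed for evidentiality.
(B) diytsiyishi is wrong: it uses hearsay instead of witnessed for evidentiality.

A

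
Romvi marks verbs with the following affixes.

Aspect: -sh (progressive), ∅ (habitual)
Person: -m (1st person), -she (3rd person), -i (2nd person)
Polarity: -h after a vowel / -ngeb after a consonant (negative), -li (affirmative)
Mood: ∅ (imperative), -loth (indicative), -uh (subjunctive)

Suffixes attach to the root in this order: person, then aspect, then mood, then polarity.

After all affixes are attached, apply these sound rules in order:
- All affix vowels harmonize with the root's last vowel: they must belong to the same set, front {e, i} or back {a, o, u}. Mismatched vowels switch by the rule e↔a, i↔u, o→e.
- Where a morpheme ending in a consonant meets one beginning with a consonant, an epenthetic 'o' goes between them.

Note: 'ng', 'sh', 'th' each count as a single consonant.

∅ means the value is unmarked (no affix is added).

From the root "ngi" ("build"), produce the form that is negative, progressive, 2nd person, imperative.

ngiishongeb

Attach person 2nd person -i → ngii.
Attach aspect progressive -sh → ngiish.
mood = imperative: zero marking, form stays ngiish.
Attach polarity negative -ngeb (after consonant 'sh') → ngiishngeb.
Vowel harmony: no change.
Apply epenthesis: ngiishngeb → ngiishongeb.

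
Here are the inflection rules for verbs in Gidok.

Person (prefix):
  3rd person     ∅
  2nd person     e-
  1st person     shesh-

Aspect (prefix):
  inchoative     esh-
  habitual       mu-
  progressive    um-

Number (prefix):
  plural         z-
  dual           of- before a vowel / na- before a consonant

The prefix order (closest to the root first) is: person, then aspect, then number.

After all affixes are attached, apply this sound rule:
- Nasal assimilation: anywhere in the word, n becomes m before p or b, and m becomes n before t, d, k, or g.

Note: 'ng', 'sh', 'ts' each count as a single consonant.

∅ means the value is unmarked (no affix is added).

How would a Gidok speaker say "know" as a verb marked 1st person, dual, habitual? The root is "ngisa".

Attach person 1st person shesh- → sheshngisa.
Attach aspect habitual mu- → musheshngisa.
Attach number dual na- (before consonant 'm') → namusheshngisa.
Nasal assimilation: no change.

namusheshngisa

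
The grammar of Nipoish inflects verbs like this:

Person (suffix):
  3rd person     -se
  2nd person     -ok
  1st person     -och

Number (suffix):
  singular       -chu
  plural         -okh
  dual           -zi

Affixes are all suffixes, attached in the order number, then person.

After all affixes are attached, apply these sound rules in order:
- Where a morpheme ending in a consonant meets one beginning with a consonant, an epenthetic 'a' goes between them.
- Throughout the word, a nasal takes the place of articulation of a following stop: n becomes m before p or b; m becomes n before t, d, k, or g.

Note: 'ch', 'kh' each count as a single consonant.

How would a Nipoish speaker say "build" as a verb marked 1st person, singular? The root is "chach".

Attach number singular -chu → chachchu.
Attach person 1st person -och → chachchuoch.
Apply epenthesis: chachchuoch → chachachuoch.
Nasal assimilation: no change.

chachachuoch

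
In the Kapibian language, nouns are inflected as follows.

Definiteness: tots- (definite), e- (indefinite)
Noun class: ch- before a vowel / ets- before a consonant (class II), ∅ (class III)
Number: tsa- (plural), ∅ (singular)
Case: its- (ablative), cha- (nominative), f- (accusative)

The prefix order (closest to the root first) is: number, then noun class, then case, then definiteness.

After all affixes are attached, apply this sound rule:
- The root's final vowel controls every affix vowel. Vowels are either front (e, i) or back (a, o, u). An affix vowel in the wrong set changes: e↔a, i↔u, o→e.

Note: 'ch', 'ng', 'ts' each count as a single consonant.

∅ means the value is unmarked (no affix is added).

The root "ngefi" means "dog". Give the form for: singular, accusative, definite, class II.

tetsfetsngefi

number = singular: zero marking, form stays ngefi.
Attach noun class class II ets- (before consonant 'ng') → etsngefi.
Attach case accusative f- → fetsngefi.
Attach definiteness definite tots- → totsfetsngefi.
Apply vowel harmony: totsfetsngefi → tetsfetsngefi.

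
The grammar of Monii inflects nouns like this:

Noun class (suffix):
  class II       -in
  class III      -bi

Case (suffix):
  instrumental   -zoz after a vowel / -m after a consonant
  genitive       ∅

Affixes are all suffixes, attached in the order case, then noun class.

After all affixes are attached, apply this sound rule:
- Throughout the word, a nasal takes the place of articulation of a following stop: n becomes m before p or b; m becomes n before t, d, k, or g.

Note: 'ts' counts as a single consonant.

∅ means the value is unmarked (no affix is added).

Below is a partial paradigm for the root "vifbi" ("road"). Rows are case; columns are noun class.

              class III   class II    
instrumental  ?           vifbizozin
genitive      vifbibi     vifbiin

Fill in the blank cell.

Attach case instrumental -zoz (after vowel 'i') → vifbizoz.
Attach noun class class III -bi → vifbizozbi.
Nasal assimilation: no change.

vifbizozbi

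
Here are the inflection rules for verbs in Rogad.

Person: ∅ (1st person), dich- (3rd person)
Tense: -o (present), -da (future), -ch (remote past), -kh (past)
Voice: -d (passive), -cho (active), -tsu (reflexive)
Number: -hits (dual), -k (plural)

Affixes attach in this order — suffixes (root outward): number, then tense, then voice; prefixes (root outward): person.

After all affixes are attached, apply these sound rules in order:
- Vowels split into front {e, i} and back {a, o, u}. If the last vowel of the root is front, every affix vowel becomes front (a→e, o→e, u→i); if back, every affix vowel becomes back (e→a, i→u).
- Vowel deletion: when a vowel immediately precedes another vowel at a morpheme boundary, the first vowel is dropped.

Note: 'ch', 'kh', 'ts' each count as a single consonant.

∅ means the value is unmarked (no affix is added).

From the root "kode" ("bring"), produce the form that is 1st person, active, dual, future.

kodehitsdeche

person = 1st person: zero marking, form stays kode.
Attach number dual -hits → kodehits.
Attach tense future -da → kodehitsda.
Attach voice active -cho → kodehitsdacho.
Apply vowel harmony: kodehitsdacho → kodehitsdeche.
Vowel deletion: no change.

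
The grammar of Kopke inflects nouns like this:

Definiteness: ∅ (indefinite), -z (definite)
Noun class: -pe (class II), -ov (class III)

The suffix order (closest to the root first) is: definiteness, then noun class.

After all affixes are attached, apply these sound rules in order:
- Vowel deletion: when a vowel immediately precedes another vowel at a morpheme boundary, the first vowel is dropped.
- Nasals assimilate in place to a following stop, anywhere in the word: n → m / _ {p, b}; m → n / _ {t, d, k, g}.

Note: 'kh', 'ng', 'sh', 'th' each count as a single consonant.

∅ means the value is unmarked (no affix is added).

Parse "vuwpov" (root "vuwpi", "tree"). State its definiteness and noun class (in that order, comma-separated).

indefinite, class III

Segment: vuwpi-ov.
definiteness: ∅ → indefinite.
noun class: -ov → class III.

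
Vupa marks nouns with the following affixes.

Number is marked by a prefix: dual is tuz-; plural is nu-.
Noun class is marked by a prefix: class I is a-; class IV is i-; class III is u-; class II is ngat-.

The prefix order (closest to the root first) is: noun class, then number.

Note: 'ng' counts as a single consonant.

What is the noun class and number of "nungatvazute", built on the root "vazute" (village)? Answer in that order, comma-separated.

Segment: nu-ngat-vazute.
noun class: ngat- → class II.
number: nu- → plural.

class II, plural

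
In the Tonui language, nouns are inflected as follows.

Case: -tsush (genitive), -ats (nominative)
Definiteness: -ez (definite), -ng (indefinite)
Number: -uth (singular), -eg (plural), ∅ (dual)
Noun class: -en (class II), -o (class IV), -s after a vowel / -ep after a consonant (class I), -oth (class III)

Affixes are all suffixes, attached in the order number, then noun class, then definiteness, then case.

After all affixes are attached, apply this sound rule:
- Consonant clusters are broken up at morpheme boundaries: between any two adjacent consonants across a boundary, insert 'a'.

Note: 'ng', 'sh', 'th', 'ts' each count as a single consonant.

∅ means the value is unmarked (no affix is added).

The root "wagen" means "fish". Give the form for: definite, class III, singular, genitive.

Attach number singular -uth → wagenuth.
Attach noun class class III -oth → wagenuthoth.
Attach definiteness definite -ez → wagenuthothez.
Attach case genitive -tsush → wagenuthotheztsush.
Apply epenthesis: wagenuthotheztsush → wagenuthothezatsush.

wagenuthothezatsush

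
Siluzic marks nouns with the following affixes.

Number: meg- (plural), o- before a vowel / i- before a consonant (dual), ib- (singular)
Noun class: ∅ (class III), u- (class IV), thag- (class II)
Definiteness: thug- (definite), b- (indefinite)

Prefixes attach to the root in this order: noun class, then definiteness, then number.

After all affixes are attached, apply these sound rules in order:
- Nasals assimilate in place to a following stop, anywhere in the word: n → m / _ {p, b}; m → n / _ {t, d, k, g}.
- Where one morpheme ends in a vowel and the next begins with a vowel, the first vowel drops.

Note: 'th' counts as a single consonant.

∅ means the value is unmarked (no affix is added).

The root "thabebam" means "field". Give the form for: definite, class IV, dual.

ithuguthabebam

Attach noun class class IV u- → uthabebam.
Attach definiteness definite thug- → thuguthabebam.
Attach number dual i- (before consonant 'th') → ithuguthabebam.
Nasal assimilation: no change.
Vowel deletion: no change.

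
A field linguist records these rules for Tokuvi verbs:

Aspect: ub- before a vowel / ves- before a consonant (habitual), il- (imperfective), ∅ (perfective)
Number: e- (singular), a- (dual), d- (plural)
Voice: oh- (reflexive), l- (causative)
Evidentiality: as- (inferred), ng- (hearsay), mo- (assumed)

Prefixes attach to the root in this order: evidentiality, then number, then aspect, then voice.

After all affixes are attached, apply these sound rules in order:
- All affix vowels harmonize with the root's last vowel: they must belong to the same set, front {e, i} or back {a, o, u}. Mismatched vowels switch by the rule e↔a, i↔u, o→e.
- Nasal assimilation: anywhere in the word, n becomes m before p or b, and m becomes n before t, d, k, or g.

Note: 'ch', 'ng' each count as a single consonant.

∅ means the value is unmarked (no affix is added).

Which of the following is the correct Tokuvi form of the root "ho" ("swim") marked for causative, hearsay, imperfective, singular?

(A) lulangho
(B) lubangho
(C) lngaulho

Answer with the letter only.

A

Attach evidentiality hearsay ng- → ngho.
Attach number singular e- → engho.
Attach aspect imperfective il- → ilengho.
Attach voice causative l- → lilengho.
Apply vowel harmony: lilengho → lulangho.
Nasal assimilation: no change.
So the correct form is lulangho, option (A).
(C) lngaulho is wrong: it has the affixes in the wrong order.
(B) lubangho is wrong: it uses habitual instead of imperfective for aspect.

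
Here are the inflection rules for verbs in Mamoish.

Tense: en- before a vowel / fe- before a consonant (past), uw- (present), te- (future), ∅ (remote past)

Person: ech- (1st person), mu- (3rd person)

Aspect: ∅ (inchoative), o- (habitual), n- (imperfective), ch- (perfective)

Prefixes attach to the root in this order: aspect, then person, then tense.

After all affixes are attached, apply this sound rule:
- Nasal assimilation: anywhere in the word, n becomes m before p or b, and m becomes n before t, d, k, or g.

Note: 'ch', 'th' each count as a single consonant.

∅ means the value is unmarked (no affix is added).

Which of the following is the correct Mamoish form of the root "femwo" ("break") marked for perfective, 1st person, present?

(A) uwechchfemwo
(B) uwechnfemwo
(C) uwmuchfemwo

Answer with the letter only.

Attach aspect perfective ch- → chfemwo.
Attach person 1st person ech- → echchfemwo.
Attach tense present uw- → uwechchfemwo.
Nasal assimilation: no change.
So the correct form is uwechchfemwo, option (A).
(B) uwechnfemwo is wrong: it uses imperfective instead of perfective for aspect.
(C) uwmuchfemwo is wrong: it uses 3rd person instead of 1st person for person.

A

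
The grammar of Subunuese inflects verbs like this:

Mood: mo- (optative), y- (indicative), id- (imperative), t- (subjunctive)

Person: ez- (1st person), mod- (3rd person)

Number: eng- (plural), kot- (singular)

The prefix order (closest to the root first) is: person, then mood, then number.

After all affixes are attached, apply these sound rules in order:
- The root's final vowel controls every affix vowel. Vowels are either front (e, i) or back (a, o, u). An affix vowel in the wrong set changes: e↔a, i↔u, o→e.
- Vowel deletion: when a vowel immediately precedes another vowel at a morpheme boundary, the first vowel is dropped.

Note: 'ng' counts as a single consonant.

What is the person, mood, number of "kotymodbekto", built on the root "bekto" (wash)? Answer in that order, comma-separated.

Segment: kot-y-mod-bekto.
person: mod- → 3rd person.
mood: y- → indicative.
number: kot- → singular.

3rd person, indicative, singular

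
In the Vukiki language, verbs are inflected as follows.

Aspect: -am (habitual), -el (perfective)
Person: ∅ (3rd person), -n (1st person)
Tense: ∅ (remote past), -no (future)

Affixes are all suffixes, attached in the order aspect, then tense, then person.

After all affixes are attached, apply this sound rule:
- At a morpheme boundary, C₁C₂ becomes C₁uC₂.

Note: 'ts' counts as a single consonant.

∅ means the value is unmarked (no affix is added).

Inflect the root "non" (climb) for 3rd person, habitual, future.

Attach aspect habitual -am → nonam.
Attach tense future -no → nonamno.
person = 3rd person: zero marking, form stays nonamno.
Apply epenthesis: nonamno → nonamuno.

nonamuno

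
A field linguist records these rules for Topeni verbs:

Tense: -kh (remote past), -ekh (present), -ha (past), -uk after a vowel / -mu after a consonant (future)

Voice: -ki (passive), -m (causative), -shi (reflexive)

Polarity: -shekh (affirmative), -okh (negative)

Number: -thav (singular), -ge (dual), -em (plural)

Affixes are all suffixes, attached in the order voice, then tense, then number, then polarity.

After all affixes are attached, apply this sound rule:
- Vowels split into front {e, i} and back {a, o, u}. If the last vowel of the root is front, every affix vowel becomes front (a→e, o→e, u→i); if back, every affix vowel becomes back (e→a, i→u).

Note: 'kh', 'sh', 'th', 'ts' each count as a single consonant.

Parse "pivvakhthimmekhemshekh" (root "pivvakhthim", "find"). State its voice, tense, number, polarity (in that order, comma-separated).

Segment: pivvakhthim-m-ekh-em-shekh.
voice: -m → causative.
tense: -ekh → present.
number: -em → plural.
polarity: -shekh → affirmative.

causative, present, plural, affirmative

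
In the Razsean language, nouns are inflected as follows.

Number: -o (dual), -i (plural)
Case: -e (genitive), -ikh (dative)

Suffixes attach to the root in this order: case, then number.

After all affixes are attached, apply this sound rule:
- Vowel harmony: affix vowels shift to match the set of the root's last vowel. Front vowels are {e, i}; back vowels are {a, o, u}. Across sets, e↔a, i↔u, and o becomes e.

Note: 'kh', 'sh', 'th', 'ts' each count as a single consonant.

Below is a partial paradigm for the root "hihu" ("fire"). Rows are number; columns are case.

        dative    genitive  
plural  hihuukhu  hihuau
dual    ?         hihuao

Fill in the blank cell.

hihuukho

Attach case dative -ikh → hihuikh.
Attach number dual -o → hihuikho.
Apply vowel harmony: hihuikho → hihuukho.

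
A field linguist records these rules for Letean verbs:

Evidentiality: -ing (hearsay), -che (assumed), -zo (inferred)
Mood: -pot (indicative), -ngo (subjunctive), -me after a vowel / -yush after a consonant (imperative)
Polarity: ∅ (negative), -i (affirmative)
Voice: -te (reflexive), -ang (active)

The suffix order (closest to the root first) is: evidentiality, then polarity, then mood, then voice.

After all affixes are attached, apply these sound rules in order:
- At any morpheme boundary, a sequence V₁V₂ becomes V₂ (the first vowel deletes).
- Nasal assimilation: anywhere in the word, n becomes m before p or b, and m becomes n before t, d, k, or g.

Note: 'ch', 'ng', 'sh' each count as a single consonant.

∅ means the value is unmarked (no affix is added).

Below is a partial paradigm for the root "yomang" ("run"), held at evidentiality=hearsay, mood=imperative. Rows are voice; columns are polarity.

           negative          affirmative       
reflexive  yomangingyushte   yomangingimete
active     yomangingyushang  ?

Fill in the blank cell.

Attach evidentiality hearsay -ing → yomanging.
Attach polarity affirmative -i → yomangingi.
Attach mood imperative -me (after vowel 'i') → yomangingime.
Attach voice active -ang → yomangingimeang.
Apply vowel deletion: yomangingimeang → yomangingimang.
Nasal assimilation: no change.

yomangingimang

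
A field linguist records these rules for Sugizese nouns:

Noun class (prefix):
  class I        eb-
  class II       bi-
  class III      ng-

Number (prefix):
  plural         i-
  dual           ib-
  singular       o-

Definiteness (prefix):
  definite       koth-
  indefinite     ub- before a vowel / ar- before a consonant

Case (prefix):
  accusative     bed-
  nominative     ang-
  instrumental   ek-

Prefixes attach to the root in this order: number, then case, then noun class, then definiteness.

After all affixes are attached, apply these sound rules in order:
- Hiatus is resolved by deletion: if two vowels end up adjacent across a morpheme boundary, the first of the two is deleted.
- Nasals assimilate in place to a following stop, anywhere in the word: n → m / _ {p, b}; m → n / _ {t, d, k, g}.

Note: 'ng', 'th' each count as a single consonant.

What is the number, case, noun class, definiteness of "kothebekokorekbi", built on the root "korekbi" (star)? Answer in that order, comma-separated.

singular, instrumental, class I, definite

Segment: koth-eb-ek-o-korekbi.
number: o- → singular.
case: ek- → instrumental.
noun class: eb- → class I.
definiteness: koth- → definite.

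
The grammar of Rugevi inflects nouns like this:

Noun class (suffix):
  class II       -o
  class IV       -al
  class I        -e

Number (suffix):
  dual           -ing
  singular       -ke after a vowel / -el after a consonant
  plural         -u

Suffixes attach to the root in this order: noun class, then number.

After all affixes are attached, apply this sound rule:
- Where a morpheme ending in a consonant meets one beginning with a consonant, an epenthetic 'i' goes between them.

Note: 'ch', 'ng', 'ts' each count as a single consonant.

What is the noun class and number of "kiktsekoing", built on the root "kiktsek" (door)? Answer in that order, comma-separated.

class II, dual

Segment: kiktsek-o-ing.
noun class: -o → class II.
number: -ing → dual.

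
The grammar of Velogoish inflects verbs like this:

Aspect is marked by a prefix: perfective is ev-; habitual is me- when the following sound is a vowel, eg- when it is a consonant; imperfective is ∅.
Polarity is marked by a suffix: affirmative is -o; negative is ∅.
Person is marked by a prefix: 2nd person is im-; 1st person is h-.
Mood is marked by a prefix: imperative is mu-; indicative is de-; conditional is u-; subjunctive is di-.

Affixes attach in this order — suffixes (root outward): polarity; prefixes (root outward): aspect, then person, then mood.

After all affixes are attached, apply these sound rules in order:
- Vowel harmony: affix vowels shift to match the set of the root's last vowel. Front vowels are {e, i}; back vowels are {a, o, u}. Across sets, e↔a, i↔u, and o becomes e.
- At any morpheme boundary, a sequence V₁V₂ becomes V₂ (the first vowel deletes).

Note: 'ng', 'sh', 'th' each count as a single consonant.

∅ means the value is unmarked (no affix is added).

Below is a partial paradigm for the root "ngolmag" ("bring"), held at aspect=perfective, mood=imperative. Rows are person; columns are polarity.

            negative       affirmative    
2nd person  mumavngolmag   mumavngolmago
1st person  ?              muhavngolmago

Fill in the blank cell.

Attach aspect perfective ev- → evngolmag.
Attach person 1st person h- → hevngolmag.
Attach mood imperative mu- → muhevngolmag.
polarity = negative: zero marking, form stays muhevngolmag.
Apply vowel harmony: muhevngolmag → muhavngolmag.
Vowel deletion: no change.

muhavngolmag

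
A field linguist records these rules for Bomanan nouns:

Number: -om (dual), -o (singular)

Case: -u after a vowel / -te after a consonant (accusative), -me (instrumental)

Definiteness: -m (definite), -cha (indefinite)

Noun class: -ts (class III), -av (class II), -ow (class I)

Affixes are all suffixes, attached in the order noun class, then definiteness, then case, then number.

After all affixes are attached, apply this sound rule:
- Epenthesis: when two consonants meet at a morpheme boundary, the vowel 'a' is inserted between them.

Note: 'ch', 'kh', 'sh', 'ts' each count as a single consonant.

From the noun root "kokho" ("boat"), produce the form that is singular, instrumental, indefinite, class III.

kokhotsachameo

Attach noun class class III -ts → kokhots.
Attach definiteness indefinite -cha → kokhotscha.
Attach case instrumental -me → kokhotschame.
Attach number singular -o → kokhotschameo.
Apply epenthesis: kokhotschameo → kokhotsachameo.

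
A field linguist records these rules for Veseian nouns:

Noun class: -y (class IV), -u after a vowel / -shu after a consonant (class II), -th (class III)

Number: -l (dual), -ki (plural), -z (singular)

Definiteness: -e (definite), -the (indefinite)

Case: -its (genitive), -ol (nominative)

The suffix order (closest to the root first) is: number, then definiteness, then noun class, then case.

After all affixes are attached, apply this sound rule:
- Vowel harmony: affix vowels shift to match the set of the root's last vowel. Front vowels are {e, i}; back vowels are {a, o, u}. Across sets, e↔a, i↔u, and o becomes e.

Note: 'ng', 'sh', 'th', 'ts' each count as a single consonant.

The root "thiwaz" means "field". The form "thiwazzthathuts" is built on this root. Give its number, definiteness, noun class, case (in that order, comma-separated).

singular, indefinite, class III, genitive

Segment: thiwaz-z-the-th-its.
number: -z → singular.
definiteness: -the → indefinite.
noun class: -th → class III.
case: -its → genitive.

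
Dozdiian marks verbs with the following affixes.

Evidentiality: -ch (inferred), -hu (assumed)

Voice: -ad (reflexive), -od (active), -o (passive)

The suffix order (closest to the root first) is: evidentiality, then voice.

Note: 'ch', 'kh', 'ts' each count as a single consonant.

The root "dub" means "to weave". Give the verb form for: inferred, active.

Attach evidentiality inferred -ch → dubch.
Attach voice active -od → dubchod.

dubchod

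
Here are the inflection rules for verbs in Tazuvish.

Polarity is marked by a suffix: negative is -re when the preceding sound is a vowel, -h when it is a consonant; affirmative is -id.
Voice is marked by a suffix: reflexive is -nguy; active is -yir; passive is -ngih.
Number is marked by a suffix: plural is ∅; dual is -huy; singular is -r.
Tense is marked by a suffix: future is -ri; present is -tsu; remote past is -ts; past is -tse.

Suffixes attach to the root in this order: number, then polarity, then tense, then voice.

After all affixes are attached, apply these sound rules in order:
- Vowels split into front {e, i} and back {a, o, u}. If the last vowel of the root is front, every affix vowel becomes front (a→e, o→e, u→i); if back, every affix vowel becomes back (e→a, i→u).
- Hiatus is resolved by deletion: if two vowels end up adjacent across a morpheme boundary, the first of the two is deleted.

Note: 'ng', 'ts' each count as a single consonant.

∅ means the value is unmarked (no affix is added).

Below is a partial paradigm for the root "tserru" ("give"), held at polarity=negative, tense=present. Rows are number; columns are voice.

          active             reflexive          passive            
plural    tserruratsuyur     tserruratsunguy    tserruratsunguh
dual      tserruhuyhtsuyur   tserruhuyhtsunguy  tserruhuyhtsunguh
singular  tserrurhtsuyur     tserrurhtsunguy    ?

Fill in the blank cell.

Attach number singular -r → tserrur.
Attach polarity negative -h (after consonant 'r') → tserrurh.
Attach tense present -tsu → tserrurhtsu.
Attach voice passive -ngih → tserrurhtsungih.
Apply vowel harmony: tserrurhtsungih → tserrurhtsunguh.
Vowel deletion: no change.

tserrurhtsunguh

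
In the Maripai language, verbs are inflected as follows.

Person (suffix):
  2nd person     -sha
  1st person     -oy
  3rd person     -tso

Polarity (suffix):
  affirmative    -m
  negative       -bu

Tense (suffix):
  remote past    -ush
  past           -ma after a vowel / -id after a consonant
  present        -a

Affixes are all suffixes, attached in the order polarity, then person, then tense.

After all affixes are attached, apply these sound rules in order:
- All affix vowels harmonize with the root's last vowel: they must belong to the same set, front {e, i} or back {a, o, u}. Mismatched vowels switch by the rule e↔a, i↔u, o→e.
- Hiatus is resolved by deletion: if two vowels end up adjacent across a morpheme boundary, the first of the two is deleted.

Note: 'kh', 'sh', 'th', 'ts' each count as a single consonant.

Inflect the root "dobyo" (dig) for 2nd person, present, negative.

dobyobusha

Attach polarity negative -bu → dobyobu.
Attach person 2nd person -sha → dobyobusha.
Attach tense present -a → dobyobushaa.
Vowel harmony: no change.
Apply vowel deletion: dobyobushaa → dobyobusha.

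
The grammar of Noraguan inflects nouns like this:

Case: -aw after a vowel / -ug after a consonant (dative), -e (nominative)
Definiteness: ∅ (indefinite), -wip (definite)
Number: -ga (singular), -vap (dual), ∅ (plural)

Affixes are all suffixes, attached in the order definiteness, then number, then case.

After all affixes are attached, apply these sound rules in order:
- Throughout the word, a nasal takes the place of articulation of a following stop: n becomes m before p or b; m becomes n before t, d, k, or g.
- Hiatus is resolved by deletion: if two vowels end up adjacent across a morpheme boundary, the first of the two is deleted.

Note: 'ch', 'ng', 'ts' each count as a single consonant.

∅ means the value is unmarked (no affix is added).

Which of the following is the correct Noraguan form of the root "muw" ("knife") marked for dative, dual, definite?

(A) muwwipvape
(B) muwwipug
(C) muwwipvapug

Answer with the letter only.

Attach definiteness definite -wip → muwwip.
Attach number dual -vap → muwwipvap.
Attach case dative -ug (after consonant 'p') → muwwipvapug.
Nasal assimilation: no change.
Vowel deletion: no change.
So the correct form is muwwipvapug, option (C).
(A) muwwipvape is wrong: it uses nominative instead of dative for case.
(B) muwwipug is wrong: it uses plural instead of dual for number.

C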